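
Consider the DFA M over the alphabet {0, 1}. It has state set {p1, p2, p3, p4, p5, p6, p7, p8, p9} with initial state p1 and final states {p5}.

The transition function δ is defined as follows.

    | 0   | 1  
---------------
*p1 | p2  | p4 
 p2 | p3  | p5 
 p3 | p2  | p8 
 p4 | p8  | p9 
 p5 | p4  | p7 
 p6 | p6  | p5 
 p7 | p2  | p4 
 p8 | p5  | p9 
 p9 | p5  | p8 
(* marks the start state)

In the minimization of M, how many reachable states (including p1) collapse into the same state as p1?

States {p6} cannot be reached from the start state, so discard them.
Start with accepting vs non-accepting: {p5} | {p1,p2,p3,p4,p7,p8,p9}.
On input 0, block {p1,p2,p3,p4,p7,p8,p9} splits into {p1,p2,p3,p4,p7} and {p8,p9}.
On input 0, block {p1,p2,p3,p4,p7} splits into {p1,p2,p3,p7} and {p4}.
Refine {p1,p2,p3,p7} on symbol 1: members go to different blocks, giving {p1,p7} and {p2} and {p3}.
Stable partition: {p5} | {p1,p7} | {p8,p9} | {p4} | {p2} | {p3} — 6 equivalence classes.
The equivalence class containing p1 is {p1,p7}, of size 2.

2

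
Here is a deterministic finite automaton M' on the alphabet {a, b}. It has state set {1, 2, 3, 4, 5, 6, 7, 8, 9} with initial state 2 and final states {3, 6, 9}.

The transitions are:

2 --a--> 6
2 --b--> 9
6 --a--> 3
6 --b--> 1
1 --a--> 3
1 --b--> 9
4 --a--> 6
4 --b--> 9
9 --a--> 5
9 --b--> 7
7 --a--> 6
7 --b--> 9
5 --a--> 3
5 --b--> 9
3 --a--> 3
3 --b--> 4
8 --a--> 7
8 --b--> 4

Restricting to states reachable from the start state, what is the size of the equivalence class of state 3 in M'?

2

States {8} cannot be reached from the start state, so discard them.
Start with accepting vs non-accepting: {3,6,9} | {1,2,4,5,7}.
Refine {3,6,9} on symbol a: members go to different blocks, giving {3,6} and {9}.
No further refinement is possible. Final partition (3 blocks): {3,6} | {1,2,4,5,7} | {9}.
State 3 belongs to the block {3,6}, which has 2 states.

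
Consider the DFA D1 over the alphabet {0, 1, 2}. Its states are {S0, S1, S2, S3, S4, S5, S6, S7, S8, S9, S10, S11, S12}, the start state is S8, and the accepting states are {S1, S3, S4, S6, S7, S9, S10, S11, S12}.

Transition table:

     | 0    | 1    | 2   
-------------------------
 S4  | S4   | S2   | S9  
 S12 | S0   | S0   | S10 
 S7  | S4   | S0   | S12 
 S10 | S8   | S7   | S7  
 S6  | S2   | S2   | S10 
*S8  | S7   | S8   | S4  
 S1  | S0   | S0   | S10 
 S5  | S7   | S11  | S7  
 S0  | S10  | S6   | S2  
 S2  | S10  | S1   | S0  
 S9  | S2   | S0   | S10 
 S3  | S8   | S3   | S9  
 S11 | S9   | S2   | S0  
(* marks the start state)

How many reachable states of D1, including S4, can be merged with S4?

First remove the unreachable states {S3,S5,S11}; 10 states remain.
Initial partition by acceptance: {S1,S4,S6,S7,S9,S10,S12} | {S0,S2,S8}.
Split {S1,S4,S6,S7,S9,S10,S12} by δ(·,0) → {S1,S6,S9,S10,S12} and {S4,S7}.
Refine {S1,S6,S9,S10,S12} on symbol 1: members go to different blocks, giving {S1,S6,S9,S12} and {S10}.
Refine {S0,S2,S8} on symbol 0: members go to different blocks, giving {S0,S2} and {S8}.
No further refinement is possible. Final partition (5 blocks): {S1,S6,S9,S12} | {S0,S2} | {S4,S7} | {S10} | {S8}.
State S4 belongs to the block {S4,S7}, which has 2 states.

2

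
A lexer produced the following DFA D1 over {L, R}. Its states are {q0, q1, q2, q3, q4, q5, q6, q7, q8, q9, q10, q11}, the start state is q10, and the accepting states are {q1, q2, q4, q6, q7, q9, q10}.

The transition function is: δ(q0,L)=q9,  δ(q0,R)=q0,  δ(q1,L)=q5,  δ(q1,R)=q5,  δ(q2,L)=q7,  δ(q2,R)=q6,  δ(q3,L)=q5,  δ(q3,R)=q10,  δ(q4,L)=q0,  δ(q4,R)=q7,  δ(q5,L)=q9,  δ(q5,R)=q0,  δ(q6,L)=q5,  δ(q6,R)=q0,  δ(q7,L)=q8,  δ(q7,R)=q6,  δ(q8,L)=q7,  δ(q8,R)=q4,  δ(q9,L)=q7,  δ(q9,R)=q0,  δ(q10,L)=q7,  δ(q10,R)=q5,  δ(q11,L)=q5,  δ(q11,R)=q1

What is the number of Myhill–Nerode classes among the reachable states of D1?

6

States {q1,q2,q3,q11} cannot be reached from the start state, so discard them.
P0 = {q4,q6,q7,q9,q10} | {q0,q5,q8}.
Refine {q4,q6,q7,q9,q10} on symbol L: members go to different blocks, giving {q4,q6,q7} and {q9,q10}.
Split {q4,q6,q7} by δ(·,R) → {q4,q7} and {q6}.
On input R, block {q4,q7} splits into {q4} and {q7}.
Split {q0,q5,q8} by δ(·,L) → {q0,q5} and {q8}.
No further refinement is possible. Final partition (6 blocks): {q4} | {q0,q5} | {q9,q10} | {q6} | {q7} | {q8}.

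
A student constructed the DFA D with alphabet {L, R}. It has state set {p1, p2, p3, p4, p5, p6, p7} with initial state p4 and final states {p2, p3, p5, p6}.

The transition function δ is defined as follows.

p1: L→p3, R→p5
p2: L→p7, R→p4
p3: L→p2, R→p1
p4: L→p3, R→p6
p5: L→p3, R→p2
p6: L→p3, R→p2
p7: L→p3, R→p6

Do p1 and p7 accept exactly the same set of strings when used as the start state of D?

Every state is reachable, so we keep all 7.
Initial partition by acceptance: {p2,p3,p5,p6} | {p1,p4,p7}.
Refine {p2,p3,p5,p6} on symbol L: members go to different blocks, giving {p3,p5,p6} and {p2}.
Refine {p3,p5,p6} on symbol L: members go to different blocks, giving {p5,p6} and {p3}.
Stable partition: {p5,p6} | {p1,p4,p7} | {p2} | {p3} — 4 equivalence classes.
p1 and p7 lie in the same block of the stable partition, so they are equivalent — no string distinguishes them.

Yes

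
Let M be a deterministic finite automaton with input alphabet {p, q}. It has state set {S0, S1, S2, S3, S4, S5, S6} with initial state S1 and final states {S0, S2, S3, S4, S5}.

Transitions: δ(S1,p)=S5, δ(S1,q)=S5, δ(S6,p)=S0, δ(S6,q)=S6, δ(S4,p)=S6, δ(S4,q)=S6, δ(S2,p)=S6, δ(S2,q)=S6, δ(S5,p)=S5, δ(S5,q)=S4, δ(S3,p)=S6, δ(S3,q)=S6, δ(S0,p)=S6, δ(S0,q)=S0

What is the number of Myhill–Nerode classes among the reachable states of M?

5

Reachable states from the start: {S0,S1,S4,S5,S6}. Unreachable: {S2,S3} — drop them.
P0 = {S0,S4,S5} | {S1,S6}.
Split {S0,S4,S5} by δ(·,p) → {S0,S4} and {S5}.
On input q, block {S0,S4} splits into {S0} and {S4}.
Split {S1,S6} by δ(·,p) → {S1} and {S6}.
Stable partition: {S0} | {S1} | {S5} | {S4} | {S6} — 5 equivalence classes.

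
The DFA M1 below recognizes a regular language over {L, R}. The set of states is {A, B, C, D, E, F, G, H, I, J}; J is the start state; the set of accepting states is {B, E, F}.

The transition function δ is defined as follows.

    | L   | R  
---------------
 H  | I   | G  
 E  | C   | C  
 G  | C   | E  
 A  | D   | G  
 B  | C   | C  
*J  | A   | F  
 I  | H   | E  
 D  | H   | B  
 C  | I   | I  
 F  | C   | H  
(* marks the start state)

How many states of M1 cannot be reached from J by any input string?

0

A breadth-first search from the start state visits every state.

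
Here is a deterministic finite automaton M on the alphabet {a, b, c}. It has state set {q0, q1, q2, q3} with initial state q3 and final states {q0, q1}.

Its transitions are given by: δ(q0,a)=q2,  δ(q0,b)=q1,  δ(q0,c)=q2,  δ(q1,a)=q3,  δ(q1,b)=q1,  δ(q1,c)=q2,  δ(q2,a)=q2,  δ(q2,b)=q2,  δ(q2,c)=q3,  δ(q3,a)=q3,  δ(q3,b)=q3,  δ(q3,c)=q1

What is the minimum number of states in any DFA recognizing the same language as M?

Reachable states from the start: {q1,q2,q3}. Unreachable: {q0} — drop them.
Initial partition by acceptance: {q1} | {q2,q3}.
Refine {q2,q3} on symbol c: members go to different blocks, giving {q2} and {q3}.
Stable partition: {q1} | {q2} | {q3} — 3 equivalence classes.

3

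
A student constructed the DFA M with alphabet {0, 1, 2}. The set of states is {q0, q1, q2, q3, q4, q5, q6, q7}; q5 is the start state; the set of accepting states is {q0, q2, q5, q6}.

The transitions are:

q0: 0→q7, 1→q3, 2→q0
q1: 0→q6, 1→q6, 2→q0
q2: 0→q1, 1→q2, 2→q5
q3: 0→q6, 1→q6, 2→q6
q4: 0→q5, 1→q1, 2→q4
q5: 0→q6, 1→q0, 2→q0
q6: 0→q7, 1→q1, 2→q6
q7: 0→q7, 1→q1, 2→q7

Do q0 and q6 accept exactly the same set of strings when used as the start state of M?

Reachable states from the start: {q0,q1,q3,q5,q6,q7}. Unreachable: {q2,q4} — drop them.
Start with accepting vs non-accepting: {q0,q5,q6} | {q1,q3,q7}.
On input 0, block {q0,q5,q6} splits into {q0,q6} and {q5}.
Split {q1,q3,q7} by δ(·,0) → {q1,q3} and {q7}.
The partition is now stable with 4 blocks: {q0,q6} | {q1,q3} | {q5} | {q7}.
q0 and q6 lie in the same block of the stable partition, so they are equivalent — no string distinguishes them.

Yes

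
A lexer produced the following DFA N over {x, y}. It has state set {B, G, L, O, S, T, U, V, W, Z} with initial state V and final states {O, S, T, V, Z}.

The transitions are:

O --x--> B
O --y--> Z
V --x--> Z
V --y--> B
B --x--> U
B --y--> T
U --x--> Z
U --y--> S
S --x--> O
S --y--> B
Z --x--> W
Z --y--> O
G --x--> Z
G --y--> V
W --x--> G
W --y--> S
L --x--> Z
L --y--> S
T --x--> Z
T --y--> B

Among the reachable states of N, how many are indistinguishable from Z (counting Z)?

2

First remove the unreachable states {L}; 9 states remain.
Start with accepting vs non-accepting: {O,S,T,V,Z} | {B,G,U,W}.
On input x, block {O,S,T,V,Z} splits into {S,T,V} and {O,Z}.
On input x, block {B,G,U,W} splits into {G,U} and {B,W}.
The partition is now stable with 4 blocks: {S,T,V} | {G,U} | {O,Z} | {B,W}.
State Z belongs to the block {O,Z}, which has 2 states.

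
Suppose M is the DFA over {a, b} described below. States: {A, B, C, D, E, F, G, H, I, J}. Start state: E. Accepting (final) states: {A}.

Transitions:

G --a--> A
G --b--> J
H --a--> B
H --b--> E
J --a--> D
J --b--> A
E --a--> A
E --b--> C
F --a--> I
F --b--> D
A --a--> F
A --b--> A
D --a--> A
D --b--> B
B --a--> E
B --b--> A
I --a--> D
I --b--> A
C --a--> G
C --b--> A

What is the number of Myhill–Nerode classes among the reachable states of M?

First remove the unreachable states {H}; 9 states remain.
Initial partition by acceptance: {A} | {B,C,D,E,F,G,I,J}.
Refine {B,C,D,E,F,G,I,J} on symbol a: members go to different blocks, giving {B,C,F,I,J} and {D,E,G}.
Split {B,C,F,I,J} by δ(·,a) → {B,C,I,J} and {F}.
Stable partition: {A} | {B,C,I,J} | {D,E,G} | {F} — 4 equivalence classes.

4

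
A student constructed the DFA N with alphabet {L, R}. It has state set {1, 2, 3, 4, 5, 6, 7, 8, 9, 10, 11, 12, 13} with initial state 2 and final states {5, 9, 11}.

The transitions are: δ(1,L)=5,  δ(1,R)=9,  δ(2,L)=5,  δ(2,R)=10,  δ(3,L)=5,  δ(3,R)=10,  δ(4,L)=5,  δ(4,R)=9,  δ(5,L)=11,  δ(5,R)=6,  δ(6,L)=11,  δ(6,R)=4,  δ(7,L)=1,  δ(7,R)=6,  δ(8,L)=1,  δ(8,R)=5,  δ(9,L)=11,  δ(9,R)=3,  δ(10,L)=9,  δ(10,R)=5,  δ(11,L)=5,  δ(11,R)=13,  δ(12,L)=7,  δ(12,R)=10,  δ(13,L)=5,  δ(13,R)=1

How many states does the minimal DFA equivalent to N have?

3

States {7,8,12} cannot be reached from the start state, so discard them.
Start with accepting vs non-accepting: {5,9,11} | {1,2,3,4,6,10,13}.
Split {1,2,3,4,6,10,13} by δ(·,R) → {2,3,6,13} and {1,4,10}.
The partition is now stable with 3 blocks: {5,9,11} | {2,3,6,13} | {1,4,10}.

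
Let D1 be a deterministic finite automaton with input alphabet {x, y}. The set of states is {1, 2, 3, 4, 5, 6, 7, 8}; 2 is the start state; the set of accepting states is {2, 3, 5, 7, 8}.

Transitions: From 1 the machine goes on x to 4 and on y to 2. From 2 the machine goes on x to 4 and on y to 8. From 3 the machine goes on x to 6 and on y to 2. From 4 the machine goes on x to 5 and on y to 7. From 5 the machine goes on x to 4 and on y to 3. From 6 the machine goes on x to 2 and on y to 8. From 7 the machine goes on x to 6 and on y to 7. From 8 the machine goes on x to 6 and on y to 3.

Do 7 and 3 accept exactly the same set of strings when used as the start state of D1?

Yes

Reachable states from the start: {2,3,4,5,6,7,8}. Unreachable: {1} — drop them.
Initial partition by acceptance: {2,3,5,7,8} | {4,6}.
Stable partition: {2,3,5,7,8} | {4,6} — 2 equivalence classes.
7 and 3 lie in the same block of the stable partition, so they are equivalent — no string distinguishes them.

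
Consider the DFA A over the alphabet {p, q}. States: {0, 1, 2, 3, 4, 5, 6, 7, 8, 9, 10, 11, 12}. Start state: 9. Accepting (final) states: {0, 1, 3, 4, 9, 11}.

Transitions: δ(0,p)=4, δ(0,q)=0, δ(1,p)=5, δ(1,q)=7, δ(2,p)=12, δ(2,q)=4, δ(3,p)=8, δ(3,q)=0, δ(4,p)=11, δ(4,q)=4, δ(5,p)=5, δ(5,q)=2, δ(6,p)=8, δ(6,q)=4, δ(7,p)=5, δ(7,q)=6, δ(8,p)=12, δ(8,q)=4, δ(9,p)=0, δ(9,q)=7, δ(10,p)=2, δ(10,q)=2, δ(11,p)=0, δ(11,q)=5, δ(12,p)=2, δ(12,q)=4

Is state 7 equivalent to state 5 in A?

Yes

States {1,3,10} cannot be reached from the start state, so discard them.
Start with accepting vs non-accepting: {0,4,9,11} | {2,5,6,7,8,12}.
Refine {0,4,9,11} on symbol q: members go to different blocks, giving {0,4} and {9,11}.
Split {0,4} by δ(·,p) → {0} and {4}.
Refine {2,5,6,7,8,12} on symbol q: members go to different blocks, giving {2,6,8,12} and {5,7}.
Stable partition: {0} | {2,6,8,12} | {9,11} | {4} | {5,7} — 5 equivalence classes.
7 and 5 lie in the same block of the stable partition, so they are equivalent — no string distinguishes them.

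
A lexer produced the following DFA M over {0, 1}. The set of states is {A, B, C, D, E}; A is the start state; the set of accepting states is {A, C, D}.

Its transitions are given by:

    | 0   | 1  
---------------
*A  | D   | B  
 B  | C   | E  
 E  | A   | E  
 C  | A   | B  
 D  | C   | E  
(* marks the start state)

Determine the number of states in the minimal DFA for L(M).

Every state is reachable, so we keep all 5.
Initial partition by acceptance: {A,C,D} | {B,E}.
No further refinement is possible. Final partition (2 blocks): {A,C,D} | {B,E}.

2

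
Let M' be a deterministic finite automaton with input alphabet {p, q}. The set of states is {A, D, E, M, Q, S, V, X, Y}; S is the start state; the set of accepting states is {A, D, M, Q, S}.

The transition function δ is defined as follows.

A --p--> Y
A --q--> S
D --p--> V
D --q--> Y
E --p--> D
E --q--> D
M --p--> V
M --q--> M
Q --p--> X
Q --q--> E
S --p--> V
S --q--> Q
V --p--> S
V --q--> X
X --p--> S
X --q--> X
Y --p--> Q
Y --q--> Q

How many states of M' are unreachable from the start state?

BFS from S reaches {D, E, Q, S, V, X, Y}; the 2 state(s) A, M are never visited.

2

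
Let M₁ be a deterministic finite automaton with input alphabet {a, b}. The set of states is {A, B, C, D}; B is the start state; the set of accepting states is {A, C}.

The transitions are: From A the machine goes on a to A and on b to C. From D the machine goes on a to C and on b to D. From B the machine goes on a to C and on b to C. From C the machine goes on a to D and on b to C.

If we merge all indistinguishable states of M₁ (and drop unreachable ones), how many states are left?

States {A} cannot be reached from the start state, so discard them.
P0 = {C} | {B,D}.
On input b, block {B,D} splits into {B} and {D}.
Stable partition: {C} | {B} | {D} — 3 equivalence classes.

3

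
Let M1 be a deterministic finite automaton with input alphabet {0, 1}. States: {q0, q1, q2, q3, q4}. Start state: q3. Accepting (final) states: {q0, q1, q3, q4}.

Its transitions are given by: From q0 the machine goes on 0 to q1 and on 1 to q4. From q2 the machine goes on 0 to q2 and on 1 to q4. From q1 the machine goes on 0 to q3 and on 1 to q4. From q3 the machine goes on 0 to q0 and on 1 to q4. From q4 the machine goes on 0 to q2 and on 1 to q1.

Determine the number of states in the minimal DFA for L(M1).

3

All states are reachable from the start state.
Initial partition by acceptance: {q0,q1,q3,q4} | {q2}.
Refine {q0,q1,q3,q4} on symbol 0: members go to different blocks, giving {q0,q1,q3} and {q4}.
Stable partition: {q0,q1,q3} | {q2} | {q4} — 3 equivalence classes.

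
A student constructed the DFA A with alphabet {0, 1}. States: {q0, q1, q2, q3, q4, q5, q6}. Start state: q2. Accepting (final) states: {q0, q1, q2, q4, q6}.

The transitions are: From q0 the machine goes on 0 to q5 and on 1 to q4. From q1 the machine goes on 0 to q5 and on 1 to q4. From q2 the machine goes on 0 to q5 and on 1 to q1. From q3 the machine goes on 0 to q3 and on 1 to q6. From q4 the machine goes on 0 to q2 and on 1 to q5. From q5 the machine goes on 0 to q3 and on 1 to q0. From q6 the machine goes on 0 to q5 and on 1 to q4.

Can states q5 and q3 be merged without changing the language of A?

Start with accepting vs non-accepting: {q0,q1,q2,q4,q6} | {q3,q5}.
On input 0, block {q0,q1,q2,q4,q6} splits into {q0,q1,q2,q6} and {q4}.
On input 1, block {q0,q1,q2,q6} splits into {q0,q1,q6} and {q2}.
No further refinement is possible. Final partition (4 blocks): {q0,q1,q6} | {q3,q5} | {q4} | {q2}.
q5 and q3 lie in the same block of the stable partition, so they are equivalent — no string distinguishes them.

Yes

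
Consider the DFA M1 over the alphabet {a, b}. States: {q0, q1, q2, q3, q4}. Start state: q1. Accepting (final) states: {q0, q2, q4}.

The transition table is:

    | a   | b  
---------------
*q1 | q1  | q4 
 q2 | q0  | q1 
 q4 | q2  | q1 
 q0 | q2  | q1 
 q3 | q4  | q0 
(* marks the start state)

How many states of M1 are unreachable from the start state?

1

Starting at q1 and following transitions, the reachable set is {q0, q1, q2, q4}. That leaves q3 unreachable — 1 in total.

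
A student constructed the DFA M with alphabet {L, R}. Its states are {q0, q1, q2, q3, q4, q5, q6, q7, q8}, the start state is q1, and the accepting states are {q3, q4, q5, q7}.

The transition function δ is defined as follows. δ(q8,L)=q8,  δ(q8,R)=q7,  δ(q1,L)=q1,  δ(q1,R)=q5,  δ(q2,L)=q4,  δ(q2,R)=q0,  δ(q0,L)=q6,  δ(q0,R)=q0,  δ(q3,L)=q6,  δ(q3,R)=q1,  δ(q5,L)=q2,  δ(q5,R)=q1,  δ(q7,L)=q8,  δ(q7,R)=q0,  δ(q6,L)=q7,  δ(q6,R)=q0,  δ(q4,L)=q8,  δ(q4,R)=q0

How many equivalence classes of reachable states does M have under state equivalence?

States {q3} cannot be reached from the start state, so discard them.
P0 = {q4,q5,q7} | {q0,q1,q2,q6,q8}.
Split {q0,q1,q2,q6,q8} by δ(·,L) → {q0,q1,q8} and {q2,q6}.
Split {q4,q5,q7} by δ(·,L) → {q4,q7} and {q5}.
Split {q0,q1,q8} by δ(·,L) → {q1,q8} and {q0}.
Refine {q1,q8} on symbol R: members go to different blocks, giving {q1} and {q8}.
Stable partition: {q4,q7} | {q1} | {q2,q6} | {q5} | {q0} | {q8} — 6 equivalence classes.

6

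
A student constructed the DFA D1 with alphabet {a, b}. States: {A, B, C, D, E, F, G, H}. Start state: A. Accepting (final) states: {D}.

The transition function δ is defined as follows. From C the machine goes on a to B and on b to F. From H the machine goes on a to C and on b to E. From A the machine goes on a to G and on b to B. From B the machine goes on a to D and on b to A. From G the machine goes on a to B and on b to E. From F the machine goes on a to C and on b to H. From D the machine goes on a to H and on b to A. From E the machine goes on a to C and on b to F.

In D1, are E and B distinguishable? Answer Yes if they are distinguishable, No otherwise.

Yes

Every state is reachable, so we keep all 8.
P0 = {D} | {A,B,C,E,F,G,H}.
Refine {A,B,C,E,F,G,H} on symbol a: members go to different blocks, giving {A,C,E,F,G,H} and {B}.
On input a, block {A,C,E,F,G,H} splits into {A,E,F,H} and {C,G}.
Split {A,E,F,H} by δ(·,b) → {E,F,H} and {A}.
Stable partition: {D} | {E,F,H} | {B} | {C,G} | {A} — 5 equivalence classes.
E and B end up in different blocks, so they are distinguishable. For instance, the string 'a' is accepted from only B.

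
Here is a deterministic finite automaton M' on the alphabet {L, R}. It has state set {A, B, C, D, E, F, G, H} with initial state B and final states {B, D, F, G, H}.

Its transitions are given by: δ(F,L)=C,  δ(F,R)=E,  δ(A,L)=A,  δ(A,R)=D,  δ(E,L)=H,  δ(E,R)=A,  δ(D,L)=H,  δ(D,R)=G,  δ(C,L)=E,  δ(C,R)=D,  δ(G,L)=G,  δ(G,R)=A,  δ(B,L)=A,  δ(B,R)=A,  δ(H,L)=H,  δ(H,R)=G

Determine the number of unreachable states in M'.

3

No path from B leads to C, E, F; the other 5 states are all reachable.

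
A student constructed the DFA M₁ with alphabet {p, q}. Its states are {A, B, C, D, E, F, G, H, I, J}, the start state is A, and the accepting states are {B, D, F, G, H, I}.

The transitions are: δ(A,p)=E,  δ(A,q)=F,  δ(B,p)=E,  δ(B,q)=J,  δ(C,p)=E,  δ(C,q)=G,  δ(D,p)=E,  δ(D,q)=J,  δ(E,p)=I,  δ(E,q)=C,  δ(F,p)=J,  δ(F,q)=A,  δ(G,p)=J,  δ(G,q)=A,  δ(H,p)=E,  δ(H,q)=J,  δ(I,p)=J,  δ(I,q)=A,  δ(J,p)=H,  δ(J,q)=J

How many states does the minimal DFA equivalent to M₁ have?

Reachable states from the start: {A,C,E,F,G,H,I,J}. Unreachable: {B,D} — drop them.
Start with accepting vs non-accepting: {F,G,H,I} | {A,C,E,J}.
On input p, block {A,C,E,J} splits into {A,C} and {E,J}.
Refine {F,G,H,I} on symbol q: members go to different blocks, giving {F,G,I} and {H}.
Refine {E,J} on symbol p: members go to different blocks, giving {E} and {J}.
No further refinement is possible. Final partition (5 blocks): {F,G,I} | {A,C} | {E} | {H} | {J}.

5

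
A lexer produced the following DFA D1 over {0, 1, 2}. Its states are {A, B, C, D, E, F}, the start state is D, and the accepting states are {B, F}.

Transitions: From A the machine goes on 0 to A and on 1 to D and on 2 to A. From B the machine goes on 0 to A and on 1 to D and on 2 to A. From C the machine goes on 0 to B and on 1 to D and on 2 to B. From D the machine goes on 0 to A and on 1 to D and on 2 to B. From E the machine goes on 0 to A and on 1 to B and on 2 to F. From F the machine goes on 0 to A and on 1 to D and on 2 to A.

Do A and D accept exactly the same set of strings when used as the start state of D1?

No

First remove the unreachable states {C,E,F}; 3 states remain.
Initial partition by acceptance: {B} | {A,D}.
Split {A,D} by δ(·,2) → {A} and {D}.
Stable partition: {B} | {A} | {D} — 3 equivalence classes.
A and D end up in different blocks, so they are distinguishable. For instance, the string '2' is accepted from only D.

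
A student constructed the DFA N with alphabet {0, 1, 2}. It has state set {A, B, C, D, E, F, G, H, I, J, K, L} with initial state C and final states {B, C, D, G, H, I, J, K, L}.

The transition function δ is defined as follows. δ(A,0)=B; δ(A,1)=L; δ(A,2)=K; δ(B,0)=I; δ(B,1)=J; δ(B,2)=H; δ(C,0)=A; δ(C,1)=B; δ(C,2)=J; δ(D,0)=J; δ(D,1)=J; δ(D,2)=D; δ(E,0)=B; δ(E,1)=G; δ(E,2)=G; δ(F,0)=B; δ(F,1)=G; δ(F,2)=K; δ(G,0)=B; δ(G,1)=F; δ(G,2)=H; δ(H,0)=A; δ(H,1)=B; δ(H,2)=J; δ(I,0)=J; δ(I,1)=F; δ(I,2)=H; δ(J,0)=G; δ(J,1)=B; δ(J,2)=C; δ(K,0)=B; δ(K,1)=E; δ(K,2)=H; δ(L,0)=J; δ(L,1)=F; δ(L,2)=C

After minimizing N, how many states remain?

Reachable states from the start: {A,B,C,E,F,G,H,I,J,K,L}. Unreachable: {D} — drop them.
Initial partition by acceptance: {B,C,G,H,I,J,K,L} | {A,E,F}.
On input 0, block {B,C,G,H,I,J,K,L} splits into {B,G,I,J,K,L} and {C,H}.
Refine {B,G,I,J,K,L} on symbol 1: members go to different blocks, giving {G,I,K,L} and {B,J}.
No further refinement is possible. Final partition (4 blocks): {G,I,K,L} | {A,E,F} | {C,H} | {B,J}.

4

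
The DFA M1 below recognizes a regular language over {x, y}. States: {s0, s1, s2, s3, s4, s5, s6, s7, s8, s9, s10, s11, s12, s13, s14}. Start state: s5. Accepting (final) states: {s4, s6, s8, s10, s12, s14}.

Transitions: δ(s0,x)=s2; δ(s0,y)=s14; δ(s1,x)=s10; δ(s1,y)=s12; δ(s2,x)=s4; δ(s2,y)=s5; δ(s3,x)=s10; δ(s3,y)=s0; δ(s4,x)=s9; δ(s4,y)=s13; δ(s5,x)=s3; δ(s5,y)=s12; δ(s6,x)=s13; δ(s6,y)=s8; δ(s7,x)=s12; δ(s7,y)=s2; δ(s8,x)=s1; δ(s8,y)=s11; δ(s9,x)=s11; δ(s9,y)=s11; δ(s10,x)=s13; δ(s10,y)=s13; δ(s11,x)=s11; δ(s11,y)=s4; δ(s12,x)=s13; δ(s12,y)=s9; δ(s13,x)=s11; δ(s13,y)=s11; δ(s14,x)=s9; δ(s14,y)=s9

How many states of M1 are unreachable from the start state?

BFS from s5 reaches {s0, s2, s3, s4, s5, s9, s10, s11, s12, s13, s14}; the 4 state(s) s1, s6, s7, s8 are never visited.

4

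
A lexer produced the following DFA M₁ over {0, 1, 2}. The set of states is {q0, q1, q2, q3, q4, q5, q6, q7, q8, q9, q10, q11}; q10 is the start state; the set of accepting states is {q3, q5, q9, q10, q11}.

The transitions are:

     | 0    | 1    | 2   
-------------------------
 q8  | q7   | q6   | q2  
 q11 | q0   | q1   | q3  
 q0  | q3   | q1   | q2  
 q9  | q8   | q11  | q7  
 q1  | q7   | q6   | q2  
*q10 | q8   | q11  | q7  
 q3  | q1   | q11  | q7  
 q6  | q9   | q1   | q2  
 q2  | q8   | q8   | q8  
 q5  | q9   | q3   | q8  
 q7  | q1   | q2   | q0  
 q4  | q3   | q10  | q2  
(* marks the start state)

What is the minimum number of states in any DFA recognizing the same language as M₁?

6

States {q4,q5} cannot be reached from the start state, so discard them.
Start with accepting vs non-accepting: {q3,q9,q10,q11} | {q0,q1,q2,q6,q7,q8}.
Refine {q3,q9,q10,q11} on symbol 1: members go to different blocks, giving {q3,q9,q10} and {q11}.
Split {q0,q1,q2,q6,q7,q8} by δ(·,0) → {q1,q2,q7,q8} and {q0,q6}.
Refine {q1,q2,q7,q8} on symbol 1: members go to different blocks, giving {q1,q8} and {q2,q7}.
Split {q2,q7} by δ(·,1) → {q2} and {q7}.
Stable partition: {q3,q9,q10} | {q1,q8} | {q11} | {q0,q6} | {q2} | {q7} — 6 equivalence classes.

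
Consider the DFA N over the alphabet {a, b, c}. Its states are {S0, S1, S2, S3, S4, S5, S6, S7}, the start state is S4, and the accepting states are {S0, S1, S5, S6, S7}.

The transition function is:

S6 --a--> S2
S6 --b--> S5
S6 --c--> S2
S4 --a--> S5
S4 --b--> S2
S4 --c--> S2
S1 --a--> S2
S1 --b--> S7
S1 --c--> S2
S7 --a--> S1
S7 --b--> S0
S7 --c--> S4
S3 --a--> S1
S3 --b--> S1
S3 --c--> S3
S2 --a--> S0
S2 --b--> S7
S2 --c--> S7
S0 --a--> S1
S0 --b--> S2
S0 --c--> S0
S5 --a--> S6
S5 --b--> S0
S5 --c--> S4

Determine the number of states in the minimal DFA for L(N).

Reachable states from the start: {S0,S1,S2,S4,S5,S6,S7}. Unreachable: {S3} — drop them.
P0 = {S0,S1,S5,S6,S7} | {S2,S4}.
Split {S0,S1,S5,S6,S7} by δ(·,a) → {S0,S5,S7} and {S1,S6}.
On input b, block {S0,S5,S7} splits into {S5,S7} and {S0}.
Split {S2,S4} by δ(·,a) → {S2} and {S4}.
Stable partition: {S5,S7} | {S2} | {S1,S6} | {S0} | {S4} — 5 equivalence classes.

5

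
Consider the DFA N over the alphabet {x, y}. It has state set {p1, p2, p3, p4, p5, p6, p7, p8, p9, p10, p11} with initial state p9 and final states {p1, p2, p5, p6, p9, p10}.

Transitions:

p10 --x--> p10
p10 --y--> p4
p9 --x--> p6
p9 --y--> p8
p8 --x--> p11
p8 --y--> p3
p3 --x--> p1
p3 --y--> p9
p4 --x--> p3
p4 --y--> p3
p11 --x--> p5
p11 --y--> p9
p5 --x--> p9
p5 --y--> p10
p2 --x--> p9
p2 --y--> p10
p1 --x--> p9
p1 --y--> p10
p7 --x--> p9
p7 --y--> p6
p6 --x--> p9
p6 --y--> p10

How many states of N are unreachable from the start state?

Starting at p9 and following transitions, the reachable set is {p1, p3, p4, p5, p6, p8, p9, p10, p11}. That leaves p2, p7 unreachable — 2 in total.

2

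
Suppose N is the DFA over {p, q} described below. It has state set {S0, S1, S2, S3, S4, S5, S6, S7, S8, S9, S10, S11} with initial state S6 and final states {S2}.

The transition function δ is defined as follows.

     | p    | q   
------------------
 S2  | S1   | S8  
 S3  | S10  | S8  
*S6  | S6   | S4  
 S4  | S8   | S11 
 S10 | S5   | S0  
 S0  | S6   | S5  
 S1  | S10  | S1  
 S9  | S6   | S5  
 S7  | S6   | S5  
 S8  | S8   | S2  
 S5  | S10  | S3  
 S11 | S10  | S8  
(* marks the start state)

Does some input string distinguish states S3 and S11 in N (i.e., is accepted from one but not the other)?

Reachable states from the start: {S0,S1,S2,S3,S4,S5,S6,S8,S10,S11}. Unreachable: {S7,S9} — drop them.
P0 = {S2} | {S0,S1,S3,S4,S5,S6,S8,S10,S11}.
On input q, block {S0,S1,S3,S4,S5,S6,S8,S10,S11} splits into {S0,S1,S3,S4,S5,S6,S10,S11} and {S8}.
Split {S0,S1,S3,S4,S5,S6,S10,S11} by δ(·,p) → {S0,S1,S3,S5,S6,S10,S11} and {S4}.
Refine {S0,S1,S3,S5,S6,S10,S11} on symbol q: members go to different blocks, giving {S0,S1,S5,S10} and {S3,S11} and {S6}.
On input p, block {S0,S1,S5,S10} splits into {S1,S5,S10} and {S0}.
Split {S1,S5,S10} by δ(·,q) → {S1} and {S5} and {S10}.
No further refinement is possible. Final partition (9 blocks): {S2} | {S1} | {S8} | {S4} | {S3,S11} | {S6} | {S0} | {S5} | {S10}.
S3 and S11 lie in the same block of the stable partition, so they are equivalent — no string distinguishes them.

No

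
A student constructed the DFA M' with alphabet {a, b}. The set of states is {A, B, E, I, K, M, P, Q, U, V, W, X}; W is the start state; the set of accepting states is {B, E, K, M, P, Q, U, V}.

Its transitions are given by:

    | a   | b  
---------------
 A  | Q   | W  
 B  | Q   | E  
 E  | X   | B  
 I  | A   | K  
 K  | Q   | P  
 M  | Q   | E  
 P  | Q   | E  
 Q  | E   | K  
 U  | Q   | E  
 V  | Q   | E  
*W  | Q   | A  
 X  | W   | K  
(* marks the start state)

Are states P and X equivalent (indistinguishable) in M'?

States {I,M,U,V} cannot be reached from the start state, so discard them.
P0 = {B,E,K,P,Q} | {A,W,X}.
Split {B,E,K,P,Q} by δ(·,a) → {B,K,P,Q} and {E}.
On input a, block {B,K,P,Q} splits into {B,K,P} and {Q}.
Refine {B,K,P} on symbol b: members go to different blocks, giving {B,P} and {K}.
Split {A,W,X} by δ(·,a) → {A,W} and {X}.
Stable partition: {B,P} | {A,W} | {E} | {Q} | {K} | {X} — 6 equivalence classes.
P and X end up in different blocks, so they are distinguishable. For instance, the string 'ε' is accepted from only P.

No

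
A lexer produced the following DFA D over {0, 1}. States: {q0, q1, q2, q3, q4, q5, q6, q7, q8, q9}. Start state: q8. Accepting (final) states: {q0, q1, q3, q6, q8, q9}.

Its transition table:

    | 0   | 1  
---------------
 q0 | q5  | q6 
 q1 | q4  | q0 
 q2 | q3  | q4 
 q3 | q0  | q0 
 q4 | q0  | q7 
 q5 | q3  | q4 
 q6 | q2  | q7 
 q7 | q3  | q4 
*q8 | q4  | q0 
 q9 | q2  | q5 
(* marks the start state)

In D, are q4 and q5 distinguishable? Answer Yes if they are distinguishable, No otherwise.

Yes

States {q1,q9} cannot be reached from the start state, so discard them.
Initial partition by acceptance: {q0,q3,q6,q8} | {q2,q4,q5,q7}.
Split {q0,q3,q6,q8} by δ(·,0) → {q0,q6,q8} and {q3}.
Split {q0,q6,q8} by δ(·,1) → {q0,q8} and {q6}.
On input 1, block {q0,q8} splits into {q0} and {q8}.
Refine {q2,q4,q5,q7} on symbol 0: members go to different blocks, giving {q2,q5,q7} and {q4}.
The partition is now stable with 6 blocks: {q0} | {q2,q5,q7} | {q3} | {q6} | {q8} | {q4}.
q4 and q5 end up in different blocks, so they are distinguishable. For instance, the string '00' is accepted from only q5.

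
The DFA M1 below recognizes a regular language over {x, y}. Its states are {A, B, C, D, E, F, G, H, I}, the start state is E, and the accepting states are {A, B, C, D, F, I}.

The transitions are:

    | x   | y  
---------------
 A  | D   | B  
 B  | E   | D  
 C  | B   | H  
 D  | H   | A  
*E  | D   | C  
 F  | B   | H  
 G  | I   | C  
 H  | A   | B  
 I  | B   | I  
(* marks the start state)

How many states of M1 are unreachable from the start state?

BFS from E reaches {A, B, C, D, E, H}; the 3 state(s) F, G, I are never visited.

3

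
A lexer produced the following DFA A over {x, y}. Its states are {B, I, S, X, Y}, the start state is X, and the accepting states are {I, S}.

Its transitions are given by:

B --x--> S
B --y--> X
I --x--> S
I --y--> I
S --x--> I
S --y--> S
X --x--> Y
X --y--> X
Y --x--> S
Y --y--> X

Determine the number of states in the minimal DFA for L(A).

3

Reachable states from the start: {I,S,X,Y}. Unreachable: {B} — drop them.
P0 = {I,S} | {X,Y}.
Split {X,Y} by δ(·,x) → {Y} and {X}.
The partition is now stable with 3 blocks: {I,S} | {Y} | {X}.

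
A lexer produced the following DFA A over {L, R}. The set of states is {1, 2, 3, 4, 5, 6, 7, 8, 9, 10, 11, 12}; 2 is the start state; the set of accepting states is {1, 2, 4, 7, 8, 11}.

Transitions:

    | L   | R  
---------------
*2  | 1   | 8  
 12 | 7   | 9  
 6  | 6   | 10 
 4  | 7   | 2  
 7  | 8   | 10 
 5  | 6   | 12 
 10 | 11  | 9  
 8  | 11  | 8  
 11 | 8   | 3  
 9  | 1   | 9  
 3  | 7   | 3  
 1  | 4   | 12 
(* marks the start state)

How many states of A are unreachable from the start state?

No path from 2 leads to 5, 6; the other 10 states are all reachable.

2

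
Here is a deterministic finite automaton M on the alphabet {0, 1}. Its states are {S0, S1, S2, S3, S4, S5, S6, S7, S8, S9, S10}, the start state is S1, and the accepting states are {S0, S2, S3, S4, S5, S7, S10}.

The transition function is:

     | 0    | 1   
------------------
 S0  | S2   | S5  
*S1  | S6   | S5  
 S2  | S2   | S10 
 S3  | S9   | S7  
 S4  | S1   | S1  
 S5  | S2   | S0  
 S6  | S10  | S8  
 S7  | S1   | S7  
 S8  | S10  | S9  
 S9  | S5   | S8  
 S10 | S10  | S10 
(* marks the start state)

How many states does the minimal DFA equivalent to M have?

3

States {S3,S4,S7} cannot be reached from the start state, so discard them.
Start with accepting vs non-accepting: {S0,S2,S5,S10} | {S1,S6,S8,S9}.
On input 0, block {S1,S6,S8,S9} splits into {S6,S8,S9} and {S1}.
No further refinement is possible. Final partition (3 blocks): {S0,S2,S5,S10} | {S6,S8,S9} | {S1}.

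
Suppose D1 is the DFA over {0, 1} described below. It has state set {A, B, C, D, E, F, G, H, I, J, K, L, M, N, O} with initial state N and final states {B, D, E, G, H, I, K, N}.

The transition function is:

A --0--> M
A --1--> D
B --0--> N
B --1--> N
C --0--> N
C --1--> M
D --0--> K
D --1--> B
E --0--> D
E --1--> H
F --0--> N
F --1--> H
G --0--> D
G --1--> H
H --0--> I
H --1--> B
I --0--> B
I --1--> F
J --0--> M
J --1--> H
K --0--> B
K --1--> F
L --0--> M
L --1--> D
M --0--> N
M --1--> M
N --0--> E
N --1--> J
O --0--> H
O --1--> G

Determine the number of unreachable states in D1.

No path from N leads to A, C, G, L, O; the other 10 states are all reachable.

5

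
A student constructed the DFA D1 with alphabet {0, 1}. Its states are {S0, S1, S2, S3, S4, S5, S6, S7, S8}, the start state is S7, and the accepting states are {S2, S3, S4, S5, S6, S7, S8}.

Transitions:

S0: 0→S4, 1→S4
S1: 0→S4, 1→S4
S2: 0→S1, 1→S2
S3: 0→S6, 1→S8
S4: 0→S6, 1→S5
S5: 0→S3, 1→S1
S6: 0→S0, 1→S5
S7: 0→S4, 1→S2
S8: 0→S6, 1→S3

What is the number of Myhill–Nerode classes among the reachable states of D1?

Every state is reachable, so we keep all 9.
P0 = {S2,S3,S4,S5,S6,S7,S8} | {S0,S1}.
On input 0, block {S2,S3,S4,S5,S6,S7,S8} splits into {S3,S4,S5,S7,S8} and {S2,S6}.
Refine {S3,S4,S5,S7,S8} on symbol 0: members go to different blocks, giving {S3,S4,S8} and {S5,S7}.
On input 1, block {S3,S4,S8} splits into {S3,S8} and {S4}.
On input 1, block {S2,S6} splits into {S2} and {S6}.
Split {S5,S7} by δ(·,0) → {S5} and {S7}.
Stable partition: {S3,S8} | {S0,S1} | {S2} | {S5} | {S4} | {S6} | {S7} — 7 equivalence classes.

7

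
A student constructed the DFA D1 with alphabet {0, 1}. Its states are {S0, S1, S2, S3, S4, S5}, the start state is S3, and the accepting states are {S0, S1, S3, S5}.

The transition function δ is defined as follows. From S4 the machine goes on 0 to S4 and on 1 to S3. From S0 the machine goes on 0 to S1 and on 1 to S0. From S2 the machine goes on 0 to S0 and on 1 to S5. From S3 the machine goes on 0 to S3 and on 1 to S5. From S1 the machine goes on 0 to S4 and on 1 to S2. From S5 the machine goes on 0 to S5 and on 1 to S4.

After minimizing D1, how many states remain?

3

First remove the unreachable states {S0,S1,S2}; 3 states remain.
Initial partition by acceptance: {S3,S5} | {S4}.
On input 1, block {S3,S5} splits into {S3} and {S5}.
The partition is now stable with 3 blocks: {S3} | {S4} | {S5}.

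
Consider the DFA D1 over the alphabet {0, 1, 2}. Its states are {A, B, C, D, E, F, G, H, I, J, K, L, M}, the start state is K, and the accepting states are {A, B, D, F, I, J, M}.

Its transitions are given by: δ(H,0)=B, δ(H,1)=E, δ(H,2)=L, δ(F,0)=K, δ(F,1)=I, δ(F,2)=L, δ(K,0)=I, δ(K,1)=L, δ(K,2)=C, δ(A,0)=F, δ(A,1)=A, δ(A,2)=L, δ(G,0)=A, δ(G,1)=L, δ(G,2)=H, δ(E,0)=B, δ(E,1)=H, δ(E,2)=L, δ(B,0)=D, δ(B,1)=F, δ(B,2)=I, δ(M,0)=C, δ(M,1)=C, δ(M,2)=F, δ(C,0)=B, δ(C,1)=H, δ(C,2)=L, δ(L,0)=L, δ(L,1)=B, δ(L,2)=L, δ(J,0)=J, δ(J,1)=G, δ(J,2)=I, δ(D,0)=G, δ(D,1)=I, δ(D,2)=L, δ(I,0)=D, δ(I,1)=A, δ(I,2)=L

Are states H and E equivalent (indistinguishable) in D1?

Yes

States {J,M} cannot be reached from the start state, so discard them.
Start with accepting vs non-accepting: {A,B,D,F,I} | {C,E,G,H,K,L}.
On input 0, block {A,B,D,F,I} splits into {A,B,I} and {D,F}.
Split {A,B,I} by δ(·,1) → {A,I} and {B}.
Refine {C,E,G,H,K,L} on symbol 0: members go to different blocks, giving {C,E,H} and {G,K} and {L}.
The partition is now stable with 6 blocks: {A,I} | {C,E,H} | {D,F} | {B} | {G,K} | {L}.
H and E lie in the same block of the stable partition, so they are equivalent — no string distinguishes them.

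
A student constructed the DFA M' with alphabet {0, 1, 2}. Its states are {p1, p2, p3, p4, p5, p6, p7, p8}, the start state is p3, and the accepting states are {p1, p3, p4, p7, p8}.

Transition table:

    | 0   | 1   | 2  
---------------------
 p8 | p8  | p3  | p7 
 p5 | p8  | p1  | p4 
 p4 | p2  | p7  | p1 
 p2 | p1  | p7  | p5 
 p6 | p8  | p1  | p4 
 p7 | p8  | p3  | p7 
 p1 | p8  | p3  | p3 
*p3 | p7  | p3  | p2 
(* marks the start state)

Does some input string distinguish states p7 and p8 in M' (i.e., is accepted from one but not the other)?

No

Reachable states from the start: {p1,p2,p3,p4,p5,p7,p8}. Unreachable: {p6} — drop them.
Start with accepting vs non-accepting: {p1,p3,p4,p7,p8} | {p2,p5}.
Split {p1,p3,p4,p7,p8} by δ(·,0) → {p1,p3,p7,p8} and {p4}.
On input 2, block {p1,p3,p7,p8} splits into {p1,p7,p8} and {p3}.
On input 2, block {p1,p7,p8} splits into {p7,p8} and {p1}.
Refine {p2,p5} on symbol 0: members go to different blocks, giving {p2} and {p5}.
Stable partition: {p7,p8} | {p2} | {p4} | {p3} | {p1} | {p5} — 6 equivalence classes.
p7 and p8 lie in the same block of the stable partition, so they are equivalent — no string distinguishes them.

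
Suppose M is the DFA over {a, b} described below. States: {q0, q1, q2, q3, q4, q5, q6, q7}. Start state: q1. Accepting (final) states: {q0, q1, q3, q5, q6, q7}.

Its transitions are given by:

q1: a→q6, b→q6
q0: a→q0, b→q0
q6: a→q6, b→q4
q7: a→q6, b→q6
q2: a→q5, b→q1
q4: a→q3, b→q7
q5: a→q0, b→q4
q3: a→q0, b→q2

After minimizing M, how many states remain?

5

Every state is reachable, so we keep all 8.
P0 = {q0,q1,q3,q5,q6,q7} | {q2,q4}.
Split {q0,q1,q3,q5,q6,q7} by δ(·,b) → {q0,q1,q7} and {q3,q5,q6}.
Split {q0,q1,q7} by δ(·,a) → {q1,q7} and {q0}.
On input a, block {q3,q5,q6} splits into {q3,q5} and {q6}.
Stable partition: {q1,q7} | {q2,q4} | {q3,q5} | {q0} | {q6} — 5 equivalence classes.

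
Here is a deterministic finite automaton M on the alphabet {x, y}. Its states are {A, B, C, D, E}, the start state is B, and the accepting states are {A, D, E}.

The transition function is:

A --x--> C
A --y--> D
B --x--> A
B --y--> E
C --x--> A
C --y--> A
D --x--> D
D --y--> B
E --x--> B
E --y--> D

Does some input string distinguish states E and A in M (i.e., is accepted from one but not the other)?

Initial partition by acceptance: {A,D,E} | {B,C}.
On input x, block {A,D,E} splits into {A,E} and {D}.
No further refinement is possible. Final partition (3 blocks): {A,E} | {B,C} | {D}.
E and A lie in the same block of the stable partition, so they are equivalent — no string distinguishes them.

No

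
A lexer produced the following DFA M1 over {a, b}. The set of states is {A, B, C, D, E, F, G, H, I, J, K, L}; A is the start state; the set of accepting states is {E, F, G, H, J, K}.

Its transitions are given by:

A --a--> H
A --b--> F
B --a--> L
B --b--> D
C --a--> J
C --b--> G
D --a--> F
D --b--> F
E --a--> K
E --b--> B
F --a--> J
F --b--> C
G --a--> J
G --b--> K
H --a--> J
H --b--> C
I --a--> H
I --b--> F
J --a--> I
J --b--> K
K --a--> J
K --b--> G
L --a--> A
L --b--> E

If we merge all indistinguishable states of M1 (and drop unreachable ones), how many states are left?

5

States {B,D,E,L} cannot be reached from the start state, so discard them.
Initial partition by acceptance: {F,G,H,J,K} | {A,C,I}.
On input a, block {F,G,H,J,K} splits into {F,G,H,K} and {J}.
Refine {F,G,H,K} on symbol b: members go to different blocks, giving {F,H} and {G,K}.
Refine {A,C,I} on symbol a: members go to different blocks, giving {A,I} and {C}.
Stable partition: {F,H} | {A,I} | {J} | {G,K} | {C} — 5 equivalence classes.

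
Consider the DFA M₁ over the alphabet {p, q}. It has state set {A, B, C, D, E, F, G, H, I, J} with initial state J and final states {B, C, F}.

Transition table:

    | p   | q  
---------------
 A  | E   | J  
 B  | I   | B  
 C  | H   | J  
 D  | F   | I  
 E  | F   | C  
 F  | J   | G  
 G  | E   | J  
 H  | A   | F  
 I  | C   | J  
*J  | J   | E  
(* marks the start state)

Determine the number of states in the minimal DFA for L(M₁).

States {B,D,I} cannot be reached from the start state, so discard them.
P0 = {C,F} | {A,E,G,H,J}.
On input p, block {A,E,G,H,J} splits into {A,G,H,J} and {E}.
Split {A,G,H,J} by δ(·,p) → {A,G} and {H,J}.
Split {C,F} by δ(·,q) → {C} and {F}.
Refine {H,J} on symbol p: members go to different blocks, giving {H} and {J}.
No further refinement is possible. Final partition (6 blocks): {C} | {A,G} | {E} | {H} | {F} | {J}.

6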